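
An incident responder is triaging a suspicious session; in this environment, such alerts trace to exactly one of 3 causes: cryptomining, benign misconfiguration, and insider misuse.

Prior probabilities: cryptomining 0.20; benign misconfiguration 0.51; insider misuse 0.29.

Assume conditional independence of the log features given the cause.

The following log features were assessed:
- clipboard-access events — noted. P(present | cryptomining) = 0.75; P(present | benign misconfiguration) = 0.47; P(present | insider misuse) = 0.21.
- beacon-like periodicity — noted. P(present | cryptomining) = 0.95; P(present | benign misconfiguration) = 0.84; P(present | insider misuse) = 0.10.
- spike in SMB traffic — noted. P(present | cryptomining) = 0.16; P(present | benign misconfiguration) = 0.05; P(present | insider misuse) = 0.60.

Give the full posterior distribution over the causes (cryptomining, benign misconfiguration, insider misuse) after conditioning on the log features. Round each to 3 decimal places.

By Bayes' rule with conditional independence, the unnormalized weight for each hypothesis is prior × ∏ likelihoods:
  cryptomining: 0.20 × 0.75 × 0.95 × 0.16 = 0.0228
  benign misconfiguration: 0.51 × 0.47 × 0.84 × 0.05 = 0.010067
  insider misuse: 0.29 × 0.21 × 0.10 × 0.60 = 0.003654
Marginal likelihood of the evidence = 0.036521.
P(cryptomining | evidence) = 0.0228 / 0.036521 ≈ 0.624
P(benign misconfiguration | evidence) = 0.010067 / 0.036521 ≈ 0.276
P(insider misuse | evidence) = 0.003654 / 0.036521 ≈ 0.100

0.624, 0.276, 0.100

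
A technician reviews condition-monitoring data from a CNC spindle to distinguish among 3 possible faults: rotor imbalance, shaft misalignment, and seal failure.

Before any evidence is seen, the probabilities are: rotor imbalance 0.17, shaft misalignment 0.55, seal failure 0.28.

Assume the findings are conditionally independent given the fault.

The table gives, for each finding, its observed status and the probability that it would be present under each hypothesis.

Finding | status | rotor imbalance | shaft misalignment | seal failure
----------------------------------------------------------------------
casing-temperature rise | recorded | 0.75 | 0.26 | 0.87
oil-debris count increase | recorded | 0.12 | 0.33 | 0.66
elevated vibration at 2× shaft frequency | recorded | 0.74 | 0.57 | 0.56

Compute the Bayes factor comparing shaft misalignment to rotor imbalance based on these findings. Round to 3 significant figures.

Take the product of per-finding likelihoods under each hypothesis, then divide.
  shaft misalignment: 0.26 × 0.33 × 0.57 = 0.048906
  rotor imbalance: 0.75 × 0.12 × 0.74 = 0.0666
Bayes factor = 0.048906 / 0.0666 ≈ 0.734

0.734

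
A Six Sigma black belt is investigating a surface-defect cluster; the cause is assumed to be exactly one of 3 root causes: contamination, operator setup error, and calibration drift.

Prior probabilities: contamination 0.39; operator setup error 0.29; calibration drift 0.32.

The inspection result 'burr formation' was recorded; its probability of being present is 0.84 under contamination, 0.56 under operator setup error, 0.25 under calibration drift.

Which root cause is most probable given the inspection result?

contamination

By Bayes' rule, the unnormalized weight for each hypothesis is prior × likelihood:
  contamination: 0.39 × 0.84 = 0.3276
  operator setup error: 0.29 × 0.56 = 0.1624
  calibration drift: 0.32 × 0.25 = 0.08
Marginal likelihood of the evidence = 0.57.
P(contamination | evidence) ≈ 0.3276 / 0.57 ≈ 0.575
P(operator setup error | evidence) ≈ 0.1624 / 0.57 ≈ 0.285
P(calibration drift | evidence) ≈ 0.08 / 0.57 ≈ 0.140
The largest is 0.575, so contamination is most probable.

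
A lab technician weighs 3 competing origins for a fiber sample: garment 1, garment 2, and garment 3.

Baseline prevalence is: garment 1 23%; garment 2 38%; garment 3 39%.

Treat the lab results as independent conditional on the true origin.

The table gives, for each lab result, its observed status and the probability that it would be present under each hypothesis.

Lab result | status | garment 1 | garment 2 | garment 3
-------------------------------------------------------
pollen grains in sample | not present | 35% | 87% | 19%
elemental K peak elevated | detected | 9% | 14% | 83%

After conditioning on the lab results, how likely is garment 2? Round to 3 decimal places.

0.024

By Bayes' rule with conditional independence, the unnormalized weight for each hypothesis is prior × ∏ likelihoods (using 1 − P(present | H) for each absent lab result):
  garment 1: 0.23 × (1 − 0.35) × 0.09 = 0.013455
  garment 2: 0.38 × (1 − 0.87) × 0.14 = 0.006916
  garment 3: 0.39 × (1 − 0.19) × 0.83 = 0.2622
Normalizing constant Z = 0.013455 + 0.006916 + 0.2622 = 0.28257.
P(garment 2 | evidence) = 0.006916 / 0.28257 ≈ 0.024.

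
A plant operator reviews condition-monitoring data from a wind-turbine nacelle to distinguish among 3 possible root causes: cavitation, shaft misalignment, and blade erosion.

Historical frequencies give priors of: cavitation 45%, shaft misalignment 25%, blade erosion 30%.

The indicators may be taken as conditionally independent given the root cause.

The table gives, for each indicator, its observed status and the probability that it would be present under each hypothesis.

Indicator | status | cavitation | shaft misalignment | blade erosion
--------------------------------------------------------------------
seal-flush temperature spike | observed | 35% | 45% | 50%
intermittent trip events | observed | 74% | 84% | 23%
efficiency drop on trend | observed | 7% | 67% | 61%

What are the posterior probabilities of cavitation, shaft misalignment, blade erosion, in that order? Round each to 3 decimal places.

For each hypothesis, the unnormalized posterior weight is prior × product of the indicator likelihoods:
  cavitation: 0.45 × 0.35 × 0.74 × 0.07 = 0.0081585
  shaft misalignment: 0.25 × 0.45 × 0.84 × 0.67 = 0.063315
  blade erosion: 0.30 × 0.50 × 0.23 × 0.61 = 0.021045
Marginal likelihood of the evidence = 0.092519.
P(cavitation | evidence) = 0.0081585 / 0.092519 ≈ 0.088
P(shaft misalignment | evidence) = 0.063315 / 0.092519 ≈ 0.684
P(blade erosion | evidence) = 0.021045 / 0.092519 ≈ 0.227

0.088, 0.684, 0.227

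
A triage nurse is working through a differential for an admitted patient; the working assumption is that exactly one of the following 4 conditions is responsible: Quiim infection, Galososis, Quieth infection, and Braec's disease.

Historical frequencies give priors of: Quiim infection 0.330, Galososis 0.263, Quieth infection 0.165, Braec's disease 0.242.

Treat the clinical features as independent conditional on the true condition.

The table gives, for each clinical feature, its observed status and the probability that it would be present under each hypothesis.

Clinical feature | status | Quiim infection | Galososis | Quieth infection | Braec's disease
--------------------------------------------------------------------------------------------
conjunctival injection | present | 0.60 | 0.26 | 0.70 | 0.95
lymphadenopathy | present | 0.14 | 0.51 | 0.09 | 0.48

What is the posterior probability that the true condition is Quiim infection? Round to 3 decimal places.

Multiply each prior by the joint likelihood of the clinical feature pattern:
  Quiim infection: 0.330 × 0.60 × 0.14 = 0.02772
  Galososis: 0.263 × 0.26 × 0.51 = 0.034874
  Quieth infection: 0.165 × 0.70 × 0.09 = 0.010395
  Braec's disease: 0.242 × 0.95 × 0.48 = 0.11035
The unnormalized weights sum to 0.18334.
P(Quiim infection | evidence) = 0.02772 / 0.18334 ≈ 0.151.

0.151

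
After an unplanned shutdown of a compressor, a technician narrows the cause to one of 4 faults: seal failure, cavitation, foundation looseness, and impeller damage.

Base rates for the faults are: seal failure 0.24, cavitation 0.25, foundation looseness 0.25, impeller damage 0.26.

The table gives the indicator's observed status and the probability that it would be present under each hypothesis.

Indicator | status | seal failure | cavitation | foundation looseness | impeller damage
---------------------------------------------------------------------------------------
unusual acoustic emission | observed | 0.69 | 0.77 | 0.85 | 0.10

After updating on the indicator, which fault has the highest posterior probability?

Multiply each prior by the likelihood of the indicator:
  seal failure: 0.24 × 0.69 = 0.1656
  cavitation: 0.25 × 0.77 = 0.1925
  foundation looseness: 0.25 × 0.85 = 0.2125
  impeller damage: 0.26 × 0.10 = 0.026
Normalizing constant Z = 0.1656 + 0.1925 + 0.2125 + 0.026 = 0.5966.
P(seal failure | evidence) ≈ 0.1656 / 0.5966 ≈ 0.278
P(cavitation | evidence) ≈ 0.1925 / 0.5966 ≈ 0.323
P(foundation looseness | evidence) ≈ 0.2125 / 0.5966 ≈ 0.356
P(impeller damage | evidence) ≈ 0.026 / 0.5966 ≈ 0.044
The largest is 0.356, so foundation looseness is most probable.

foundation looseness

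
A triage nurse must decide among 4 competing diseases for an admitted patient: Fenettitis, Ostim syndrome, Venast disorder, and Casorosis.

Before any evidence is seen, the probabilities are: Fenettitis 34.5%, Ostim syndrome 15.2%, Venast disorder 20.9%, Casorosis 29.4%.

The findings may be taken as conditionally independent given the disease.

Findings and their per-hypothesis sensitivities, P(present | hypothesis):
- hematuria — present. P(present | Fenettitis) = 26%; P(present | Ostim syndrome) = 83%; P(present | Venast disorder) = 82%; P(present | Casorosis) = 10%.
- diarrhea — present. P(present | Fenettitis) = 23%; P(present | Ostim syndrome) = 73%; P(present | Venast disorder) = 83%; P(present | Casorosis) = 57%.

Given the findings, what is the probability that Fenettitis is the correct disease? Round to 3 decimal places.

0.076

By Bayes' rule with conditional independence, the unnormalized weight for each hypothesis is prior × ∏ likelihoods:
  Fenettitis: 0.345 × 0.26 × 0.23 = 0.020631
  Ostim syndrome: 0.152 × 0.83 × 0.73 = 0.092097
  Venast disorder: 0.209 × 0.82 × 0.83 = 0.14225
  Casorosis: 0.294 × 0.10 × 0.57 = 0.016758
Marginal likelihood of the evidence = 0.27173.
P(Fenettitis | evidence) = 0.020631 / 0.27173 ≈ 0.076.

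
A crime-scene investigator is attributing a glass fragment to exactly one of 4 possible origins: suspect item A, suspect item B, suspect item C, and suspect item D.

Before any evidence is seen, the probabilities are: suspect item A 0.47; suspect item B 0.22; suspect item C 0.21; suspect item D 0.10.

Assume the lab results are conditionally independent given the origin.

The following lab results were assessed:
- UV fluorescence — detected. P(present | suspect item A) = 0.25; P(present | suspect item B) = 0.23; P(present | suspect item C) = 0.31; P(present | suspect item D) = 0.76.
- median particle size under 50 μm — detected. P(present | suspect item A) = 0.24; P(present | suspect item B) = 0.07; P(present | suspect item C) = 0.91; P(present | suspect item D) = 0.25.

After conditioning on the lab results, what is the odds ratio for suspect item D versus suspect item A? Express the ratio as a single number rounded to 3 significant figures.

Posterior odds equal prior odds times the likelihood ratio; only the two competing hypotheses matter.
  suspect item D: 0.10 × 0.76 × 0.25 = 0.019
  suspect item A: 0.47 × 0.25 × 0.24 = 0.0282
Posterior odds = 0.019 / 0.0282 ≈ 0.674.

0.674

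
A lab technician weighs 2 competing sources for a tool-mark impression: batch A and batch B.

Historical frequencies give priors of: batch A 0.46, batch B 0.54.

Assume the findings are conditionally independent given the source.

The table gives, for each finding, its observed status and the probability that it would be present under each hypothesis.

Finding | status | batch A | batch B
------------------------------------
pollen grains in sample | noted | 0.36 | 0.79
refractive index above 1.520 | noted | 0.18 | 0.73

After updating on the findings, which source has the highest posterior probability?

batch B

For each hypothesis, the unnormalized posterior weight is prior × product of the finding likelihoods:
  batch A: 0.46 × 0.36 × 0.18 = 0.029808
  batch B: 0.54 × 0.79 × 0.73 = 0.31142
Marginal likelihood of the evidence = 0.34123.
P(batch A | evidence) ≈ 0.029808 / 0.34123 ≈ 0.087
P(batch B | evidence) ≈ 0.31142 / 0.34123 ≈ 0.913
The largest is 0.913, so batch B is most probable.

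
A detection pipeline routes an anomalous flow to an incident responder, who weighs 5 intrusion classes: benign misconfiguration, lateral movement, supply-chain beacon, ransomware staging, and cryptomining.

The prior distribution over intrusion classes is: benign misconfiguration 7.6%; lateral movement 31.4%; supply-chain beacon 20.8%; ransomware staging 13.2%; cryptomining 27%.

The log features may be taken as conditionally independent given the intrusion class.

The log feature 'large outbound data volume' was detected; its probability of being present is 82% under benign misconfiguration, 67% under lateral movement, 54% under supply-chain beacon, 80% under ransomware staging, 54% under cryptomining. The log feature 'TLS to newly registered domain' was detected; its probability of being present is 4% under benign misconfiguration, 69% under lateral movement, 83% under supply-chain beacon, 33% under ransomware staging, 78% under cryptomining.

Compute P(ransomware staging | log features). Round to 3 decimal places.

0.089

Multiply each prior by the joint likelihood of the log feature pattern:
  benign misconfiguration: 0.076 × 0.82 × 0.04 = 0.0024928
  lateral movement: 0.314 × 0.67 × 0.69 = 0.14516
  supply-chain beacon: 0.208 × 0.54 × 0.83 = 0.093226
  ransomware staging: 0.132 × 0.80 × 0.33 = 0.034848
  cryptomining: 0.270 × 0.54 × 0.78 = 0.11372
The unnormalized weights sum to 0.38945.
P(ransomware staging | evidence) = 0.034848 / 0.38945 ≈ 0.089.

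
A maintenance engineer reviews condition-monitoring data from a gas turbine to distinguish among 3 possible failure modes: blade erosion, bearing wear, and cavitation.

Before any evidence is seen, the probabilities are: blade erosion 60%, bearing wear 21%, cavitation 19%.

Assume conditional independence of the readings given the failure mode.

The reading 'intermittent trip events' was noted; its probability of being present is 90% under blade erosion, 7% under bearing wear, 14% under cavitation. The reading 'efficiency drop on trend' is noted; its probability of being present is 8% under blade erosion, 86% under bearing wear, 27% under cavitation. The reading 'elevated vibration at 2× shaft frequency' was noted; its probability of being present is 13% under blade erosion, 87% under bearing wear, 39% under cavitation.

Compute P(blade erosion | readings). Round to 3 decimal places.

For each hypothesis, the unnormalized posterior weight is prior × product of the reading likelihoods:
  blade erosion: 0.60 × 0.90 × 0.08 × 0.13 = 0.005616
  bearing wear: 0.21 × 0.07 × 0.86 × 0.87 = 0.010999
  cavitation: 0.19 × 0.14 × 0.27 × 0.39 = 0.002801
Marginal likelihood of the evidence = 0.019416.
P(blade erosion | evidence) = 0.005616 / 0.019416 ≈ 0.289.

0.289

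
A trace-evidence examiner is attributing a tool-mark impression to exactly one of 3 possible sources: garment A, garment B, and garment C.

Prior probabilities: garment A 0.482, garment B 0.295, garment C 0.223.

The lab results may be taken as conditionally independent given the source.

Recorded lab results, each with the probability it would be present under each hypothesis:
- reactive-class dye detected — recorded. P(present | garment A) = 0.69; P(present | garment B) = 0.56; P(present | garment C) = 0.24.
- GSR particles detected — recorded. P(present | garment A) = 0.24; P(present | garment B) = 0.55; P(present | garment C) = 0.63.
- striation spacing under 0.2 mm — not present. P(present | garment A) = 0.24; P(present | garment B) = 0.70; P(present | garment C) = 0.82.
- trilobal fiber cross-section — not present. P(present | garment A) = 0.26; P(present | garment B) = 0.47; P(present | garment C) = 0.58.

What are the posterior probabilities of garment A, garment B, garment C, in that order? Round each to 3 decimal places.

For each hypothesis, the unnormalized posterior weight is prior × product of the lab result likelihoods (using 1 − P(present | H) for each absent lab result):
  garment A: 0.482 × 0.69 × 0.24 × (1 − 0.24) × (1 − 0.26) = 0.04489
  garment B: 0.295 × 0.56 × 0.55 × (1 − 0.70) × (1 − 0.47) = 0.014447
  garment C: 0.223 × 0.24 × 0.63 × (1 − 0.82) × (1 − 0.58) = 0.0025491
The unnormalized weights sum to 0.061886.
P(garment A | evidence) = 0.04489 / 0.061886 ≈ 0.725
P(garment B | evidence) = 0.014447 / 0.061886 ≈ 0.233
P(garment C | evidence) = 0.0025491 / 0.061886 ≈ 0.041

0.725, 0.233, 0.041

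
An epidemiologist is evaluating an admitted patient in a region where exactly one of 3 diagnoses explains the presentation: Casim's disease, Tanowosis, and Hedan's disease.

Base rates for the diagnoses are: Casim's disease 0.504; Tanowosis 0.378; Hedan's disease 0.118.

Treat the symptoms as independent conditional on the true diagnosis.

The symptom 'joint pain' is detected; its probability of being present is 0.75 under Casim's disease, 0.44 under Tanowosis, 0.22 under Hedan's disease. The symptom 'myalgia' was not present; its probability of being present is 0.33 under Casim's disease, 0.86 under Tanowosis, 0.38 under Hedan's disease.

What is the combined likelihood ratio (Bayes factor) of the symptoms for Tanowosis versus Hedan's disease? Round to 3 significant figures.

Joint likelihood of the symptom pattern under each hypothesis (using 1 − P(present | H) for each absent symptom):
  Tanowosis: 0.44 × (1 − 0.86) = 0.0616
  Hedan's disease: 0.22 × (1 − 0.38) = 0.1364
Bayes factor = 0.0616 / 0.1364 ≈ 0.452

0.452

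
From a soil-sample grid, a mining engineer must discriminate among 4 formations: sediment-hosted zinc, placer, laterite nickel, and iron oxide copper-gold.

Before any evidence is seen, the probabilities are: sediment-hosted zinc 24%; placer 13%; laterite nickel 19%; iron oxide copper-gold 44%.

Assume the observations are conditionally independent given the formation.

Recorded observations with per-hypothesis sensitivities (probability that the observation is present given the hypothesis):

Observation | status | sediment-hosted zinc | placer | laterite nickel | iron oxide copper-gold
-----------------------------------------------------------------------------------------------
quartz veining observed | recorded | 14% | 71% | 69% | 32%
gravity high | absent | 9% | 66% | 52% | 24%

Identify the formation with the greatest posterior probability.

Multiply each prior by the joint likelihood of the evidence pattern (using 1 − P(present | H) for each absent observation):
  sediment-hosted zinc: 0.24 × 0.14 × (1 − 0.09) = 0.030576
  placer: 0.13 × 0.71 × (1 − 0.66) = 0.031382
  laterite nickel: 0.19 × 0.69 × (1 − 0.52) = 0.062928
  iron oxide copper-gold: 0.44 × 0.32 × (1 − 0.24) = 0.10701
Marginal likelihood of the evidence = 0.23189.
P(sediment-hosted zinc | evidence) ≈ 0.030576 / 0.23189 ≈ 0.132
P(placer | evidence) ≈ 0.031382 / 0.23189 ≈ 0.135
P(laterite nickel | evidence) ≈ 0.062928 / 0.23189 ≈ 0.271
P(iron oxide copper-gold | evidence) ≈ 0.10701 / 0.23189 ≈ 0.461
The largest is 0.461, so iron oxide copper-gold is most probable.

iron oxide copper-gold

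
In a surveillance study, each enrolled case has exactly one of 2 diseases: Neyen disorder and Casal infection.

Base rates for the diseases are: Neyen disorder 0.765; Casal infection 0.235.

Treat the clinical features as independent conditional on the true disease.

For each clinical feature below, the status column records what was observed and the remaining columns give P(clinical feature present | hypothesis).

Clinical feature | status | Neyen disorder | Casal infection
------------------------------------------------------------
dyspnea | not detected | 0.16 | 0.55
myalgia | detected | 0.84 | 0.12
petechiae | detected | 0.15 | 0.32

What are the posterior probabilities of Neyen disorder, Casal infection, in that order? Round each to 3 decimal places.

0.952, 0.048

By Bayes' rule with conditional independence, the unnormalized weight for each hypothesis is prior × ∏ likelihoods (using 1 − P(present | H) for each absent clinical feature):
  Neyen disorder: 0.765 × (1 − 0.16) × 0.84 × 0.15 = 0.080968
  Casal infection: 0.235 × (1 − 0.55) × 0.12 × 0.32 = 0.0040608
Normalizing constant Z = 0.080968 + 0.0040608 = 0.085028.
P(Neyen disorder | evidence) = 0.080968 / 0.085028 ≈ 0.952
P(Casal infection | evidence) = 0.0040608 / 0.085028 ≈ 0.048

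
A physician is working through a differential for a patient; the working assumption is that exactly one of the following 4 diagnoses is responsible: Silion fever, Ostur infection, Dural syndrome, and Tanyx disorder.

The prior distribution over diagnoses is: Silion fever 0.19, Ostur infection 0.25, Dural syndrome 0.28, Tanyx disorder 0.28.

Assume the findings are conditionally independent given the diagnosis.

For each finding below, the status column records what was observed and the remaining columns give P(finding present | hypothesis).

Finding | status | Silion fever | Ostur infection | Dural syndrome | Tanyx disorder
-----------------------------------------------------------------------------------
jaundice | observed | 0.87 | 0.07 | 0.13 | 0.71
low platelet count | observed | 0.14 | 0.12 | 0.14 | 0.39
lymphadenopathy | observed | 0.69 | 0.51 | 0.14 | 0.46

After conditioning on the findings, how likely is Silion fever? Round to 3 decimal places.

0.299

By Bayes' rule with conditional independence, the unnormalized weight for each hypothesis is prior × ∏ likelihoods:
  Silion fever: 0.19 × 0.87 × 0.14 × 0.69 = 0.015968
  Ostur infection: 0.25 × 0.07 × 0.12 × 0.51 = 0.001071
  Dural syndrome: 0.28 × 0.13 × 0.14 × 0.14 = 0.00071344
  Tanyx disorder: 0.28 × 0.71 × 0.39 × 0.46 = 0.035665
The unnormalized weights sum to 0.053417.
P(Silion fever | evidence) = 0.015968 / 0.053417 ≈ 0.299.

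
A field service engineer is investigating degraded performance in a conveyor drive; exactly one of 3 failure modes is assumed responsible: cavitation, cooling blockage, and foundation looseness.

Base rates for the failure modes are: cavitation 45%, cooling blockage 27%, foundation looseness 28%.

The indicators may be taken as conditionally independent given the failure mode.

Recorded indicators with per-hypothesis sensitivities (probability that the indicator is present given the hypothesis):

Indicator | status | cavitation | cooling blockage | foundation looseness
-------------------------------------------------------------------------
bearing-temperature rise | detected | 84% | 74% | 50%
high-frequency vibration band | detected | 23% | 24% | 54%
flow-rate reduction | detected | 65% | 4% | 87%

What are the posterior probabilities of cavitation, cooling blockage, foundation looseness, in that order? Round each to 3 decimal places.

Multiply each prior by the joint likelihood of the indicator pattern:
  cavitation: 0.45 × 0.84 × 0.23 × 0.65 = 0.056511
  cooling blockage: 0.27 × 0.74 × 0.24 × 0.04 = 0.0019181
  foundation looseness: 0.28 × 0.50 × 0.54 × 0.87 = 0.065772
Normalizing constant Z = 0.056511 + 0.0019181 + 0.065772 = 0.1242.
P(cavitation | evidence) = 0.056511 / 0.1242 ≈ 0.455
P(cooling blockage | evidence) = 0.0019181 / 0.1242 ≈ 0.015
P(foundation looseness | evidence) = 0.065772 / 0.1242 ≈ 0.530

0.455, 0.015, 0.530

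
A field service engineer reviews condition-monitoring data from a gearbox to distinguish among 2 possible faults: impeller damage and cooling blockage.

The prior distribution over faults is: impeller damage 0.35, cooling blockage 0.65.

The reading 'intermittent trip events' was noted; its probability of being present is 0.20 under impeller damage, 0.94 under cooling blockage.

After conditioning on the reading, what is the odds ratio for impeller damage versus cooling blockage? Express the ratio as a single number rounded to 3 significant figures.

0.115

The normalizing constant cancels in an odds ratio, so compute prior × likelihood for the two hypotheses only:
  impeller damage: 0.35 × 0.20 = 0.07
  cooling blockage: 0.65 × 0.94 = 0.611
Odds(impeller damage : cooling blockage) = 0.07 / 0.611 ≈ 0.115.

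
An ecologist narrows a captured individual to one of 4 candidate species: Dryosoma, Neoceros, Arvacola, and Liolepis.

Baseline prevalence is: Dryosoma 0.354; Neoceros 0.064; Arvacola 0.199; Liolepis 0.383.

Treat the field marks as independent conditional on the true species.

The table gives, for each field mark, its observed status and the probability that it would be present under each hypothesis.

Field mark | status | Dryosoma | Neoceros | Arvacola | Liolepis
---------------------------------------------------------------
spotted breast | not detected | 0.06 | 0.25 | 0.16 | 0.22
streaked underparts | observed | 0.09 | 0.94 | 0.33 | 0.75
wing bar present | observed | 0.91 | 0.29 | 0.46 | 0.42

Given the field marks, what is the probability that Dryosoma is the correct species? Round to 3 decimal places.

By Bayes' rule with conditional independence, the unnormalized weight for each hypothesis is prior × ∏ likelihoods (using 1 − P(present | H) for each absent field mark):
  Dryosoma: 0.354 × (1 − 0.06) × 0.09 × 0.91 = 0.027253
  Neoceros: 0.064 × (1 − 0.25) × 0.94 × 0.29 = 0.013085
  Arvacola: 0.199 × (1 − 0.16) × 0.33 × 0.46 = 0.025375
  Liolepis: 0.383 × (1 − 0.22) × 0.75 × 0.42 = 0.094103
The unnormalized weights sum to 0.15982.
P(Dryosoma | evidence) = 0.027253 / 0.15982 ≈ 0.171.

0.171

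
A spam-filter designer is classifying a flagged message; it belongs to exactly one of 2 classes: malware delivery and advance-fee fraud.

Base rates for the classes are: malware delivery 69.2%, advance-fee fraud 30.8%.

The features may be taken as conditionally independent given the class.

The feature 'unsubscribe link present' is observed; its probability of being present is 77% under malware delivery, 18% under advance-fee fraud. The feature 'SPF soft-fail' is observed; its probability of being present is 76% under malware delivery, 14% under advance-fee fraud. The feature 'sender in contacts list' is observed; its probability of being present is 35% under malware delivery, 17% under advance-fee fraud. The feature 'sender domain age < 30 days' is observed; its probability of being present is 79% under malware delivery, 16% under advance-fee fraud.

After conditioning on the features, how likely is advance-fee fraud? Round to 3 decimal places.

Multiply each prior by the joint likelihood of the feature pattern:
  malware delivery: 0.692 × 0.77 × 0.76 × 0.35 × 0.79 = 0.11197
  advance-fee fraud: 0.308 × 0.18 × 0.14 × 0.17 × 0.16 = 0.00021112
Normalizing constant Z = 0.11197 + 0.00021112 = 0.11218.
P(advance-fee fraud | evidence) = 0.00021112 / 0.11218 ≈ 0.002.

0.002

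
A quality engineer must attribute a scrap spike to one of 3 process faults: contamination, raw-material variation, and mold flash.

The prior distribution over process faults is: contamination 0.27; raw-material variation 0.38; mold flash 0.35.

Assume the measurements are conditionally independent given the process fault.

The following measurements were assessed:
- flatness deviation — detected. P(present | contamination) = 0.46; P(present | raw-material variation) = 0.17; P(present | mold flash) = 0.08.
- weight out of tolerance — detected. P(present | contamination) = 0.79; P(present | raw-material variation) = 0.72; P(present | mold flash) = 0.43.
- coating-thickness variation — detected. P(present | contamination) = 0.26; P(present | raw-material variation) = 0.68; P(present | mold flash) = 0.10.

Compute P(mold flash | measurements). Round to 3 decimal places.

0.021

Multiply each prior by the joint likelihood of the measurement pattern:
  contamination: 0.27 × 0.46 × 0.79 × 0.26 = 0.025511
  raw-material variation: 0.38 × 0.17 × 0.72 × 0.68 = 0.031628
  mold flash: 0.35 × 0.08 × 0.43 × 0.10 = 0.001204
Marginal likelihood of the evidence = 0.058343.
P(mold flash | evidence) = 0.001204 / 0.058343 ≈ 0.021.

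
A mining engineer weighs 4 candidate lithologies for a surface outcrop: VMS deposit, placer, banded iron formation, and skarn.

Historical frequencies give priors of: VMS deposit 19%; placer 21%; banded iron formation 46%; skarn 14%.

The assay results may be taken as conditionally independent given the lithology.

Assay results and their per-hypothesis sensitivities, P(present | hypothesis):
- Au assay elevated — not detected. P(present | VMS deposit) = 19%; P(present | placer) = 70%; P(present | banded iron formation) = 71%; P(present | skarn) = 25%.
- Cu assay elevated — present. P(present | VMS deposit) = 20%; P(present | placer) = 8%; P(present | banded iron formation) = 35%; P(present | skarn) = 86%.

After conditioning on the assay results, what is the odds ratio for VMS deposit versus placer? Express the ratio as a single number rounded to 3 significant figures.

6.11

Posterior odds equal prior odds times the likelihood ratio; only the two competing hypotheses matter (using 1 − P(present | H) for each absent assay result).
  VMS deposit: 0.19 × (1 − 0.19) × 0.20 = 0.03078
  placer: 0.21 × (1 − 0.70) × 0.08 = 0.00504
Posterior odds = 0.03078 / 0.00504 ≈ 6.11.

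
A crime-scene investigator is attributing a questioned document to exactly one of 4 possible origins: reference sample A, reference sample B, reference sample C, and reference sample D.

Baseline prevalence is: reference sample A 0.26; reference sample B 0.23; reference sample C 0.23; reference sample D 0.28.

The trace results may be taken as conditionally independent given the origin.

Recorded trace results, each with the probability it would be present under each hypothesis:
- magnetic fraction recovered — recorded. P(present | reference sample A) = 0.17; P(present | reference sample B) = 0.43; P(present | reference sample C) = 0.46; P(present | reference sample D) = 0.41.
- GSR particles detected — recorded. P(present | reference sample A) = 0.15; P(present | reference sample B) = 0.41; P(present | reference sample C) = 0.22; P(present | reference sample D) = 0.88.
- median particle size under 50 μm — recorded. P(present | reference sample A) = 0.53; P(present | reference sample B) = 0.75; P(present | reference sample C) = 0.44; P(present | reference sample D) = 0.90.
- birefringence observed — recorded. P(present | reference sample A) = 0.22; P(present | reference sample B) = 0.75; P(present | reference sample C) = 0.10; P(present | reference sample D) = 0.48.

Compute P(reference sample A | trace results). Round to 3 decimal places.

Multiply each prior by the joint likelihood of the trace result pattern:
  reference sample A: 0.26 × 0.17 × 0.15 × 0.53 × 0.22 = 0.00077306
  reference sample B: 0.23 × 0.43 × 0.41 × 0.75 × 0.75 = 0.022809
  reference sample C: 0.23 × 0.46 × 0.22 × 0.44 × 0.10 = 0.0010241
  reference sample D: 0.28 × 0.41 × 0.88 × 0.90 × 0.48 = 0.043642
The unnormalized weights sum to 0.068248.
P(reference sample A | evidence) = 0.00077306 / 0.068248 ≈ 0.011.

0.011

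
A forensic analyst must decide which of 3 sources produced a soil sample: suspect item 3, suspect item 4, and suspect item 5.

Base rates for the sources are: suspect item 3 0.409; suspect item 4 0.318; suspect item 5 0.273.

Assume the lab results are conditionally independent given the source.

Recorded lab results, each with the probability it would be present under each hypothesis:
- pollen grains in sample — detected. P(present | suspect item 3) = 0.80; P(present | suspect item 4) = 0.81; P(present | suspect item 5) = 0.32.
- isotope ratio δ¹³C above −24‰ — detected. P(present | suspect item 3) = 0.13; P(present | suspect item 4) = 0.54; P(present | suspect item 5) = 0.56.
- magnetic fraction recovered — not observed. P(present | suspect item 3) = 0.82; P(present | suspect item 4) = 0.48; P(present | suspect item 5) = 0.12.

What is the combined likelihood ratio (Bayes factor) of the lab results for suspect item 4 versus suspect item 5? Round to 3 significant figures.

1.44

The Bayes factor is the ratio of the joint likelihoods of the lab result pattern under the two hypotheses (using 1 − P(present | H) for each absent lab result).
  suspect item 4: 0.81 × 0.54 × (1 − 0.48) = 0.22745
  suspect item 5: 0.32 × 0.56 × (1 − 0.12) = 0.1577
Bayes factor = 0.22745 / 0.1577 ≈ 1.44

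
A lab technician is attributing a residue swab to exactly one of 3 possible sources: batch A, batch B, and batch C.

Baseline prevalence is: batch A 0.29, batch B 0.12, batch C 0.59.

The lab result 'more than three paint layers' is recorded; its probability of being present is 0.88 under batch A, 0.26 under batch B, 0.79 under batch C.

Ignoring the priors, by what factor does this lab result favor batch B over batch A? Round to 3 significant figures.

The Bayes factor is the ratio of the two likelihoods.
  batch B: 0.26
  batch A: 0.88
Bayes factor = 0.26 / 0.88 ≈ 0.295

0.295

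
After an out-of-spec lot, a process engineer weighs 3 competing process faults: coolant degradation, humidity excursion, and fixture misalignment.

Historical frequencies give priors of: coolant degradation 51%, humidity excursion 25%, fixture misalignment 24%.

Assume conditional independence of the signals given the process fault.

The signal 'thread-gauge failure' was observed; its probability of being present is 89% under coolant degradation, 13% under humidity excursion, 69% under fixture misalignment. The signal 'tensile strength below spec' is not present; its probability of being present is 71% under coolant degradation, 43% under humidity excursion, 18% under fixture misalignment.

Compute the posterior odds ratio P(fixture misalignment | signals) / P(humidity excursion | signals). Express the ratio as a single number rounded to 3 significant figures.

7.33

The normalizing constant cancels in an odds ratio, so compute prior × likelihood for the two hypotheses only (using 1 − P(present | H) for each absent signal):
  fixture misalignment: 0.24 × 0.69 × (1 − 0.18) = 0.13579
  humidity excursion: 0.25 × 0.13 × (1 − 0.43) = 0.018525
Odds(fixture misalignment : humidity excursion) = 0.13579 / 0.018525 ≈ 7.33.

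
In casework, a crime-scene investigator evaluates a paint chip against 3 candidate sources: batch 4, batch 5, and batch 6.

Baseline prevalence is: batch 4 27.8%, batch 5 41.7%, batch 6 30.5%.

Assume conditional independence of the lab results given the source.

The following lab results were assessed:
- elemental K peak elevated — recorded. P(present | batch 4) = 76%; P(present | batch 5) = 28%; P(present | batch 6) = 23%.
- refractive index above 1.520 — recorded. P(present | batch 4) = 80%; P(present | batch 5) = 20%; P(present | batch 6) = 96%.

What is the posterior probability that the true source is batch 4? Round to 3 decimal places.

0.651

For each hypothesis, the unnormalized posterior weight is prior × product of the lab result likelihoods:
  batch 4: 0.278 × 0.76 × 0.80 = 0.16902
  batch 5: 0.417 × 0.28 × 0.20 = 0.023352
  batch 6: 0.305 × 0.23 × 0.96 = 0.067344
Marginal likelihood of the evidence = 0.25972.
P(batch 4 | evidence) = 0.16902 / 0.25972 ≈ 0.651.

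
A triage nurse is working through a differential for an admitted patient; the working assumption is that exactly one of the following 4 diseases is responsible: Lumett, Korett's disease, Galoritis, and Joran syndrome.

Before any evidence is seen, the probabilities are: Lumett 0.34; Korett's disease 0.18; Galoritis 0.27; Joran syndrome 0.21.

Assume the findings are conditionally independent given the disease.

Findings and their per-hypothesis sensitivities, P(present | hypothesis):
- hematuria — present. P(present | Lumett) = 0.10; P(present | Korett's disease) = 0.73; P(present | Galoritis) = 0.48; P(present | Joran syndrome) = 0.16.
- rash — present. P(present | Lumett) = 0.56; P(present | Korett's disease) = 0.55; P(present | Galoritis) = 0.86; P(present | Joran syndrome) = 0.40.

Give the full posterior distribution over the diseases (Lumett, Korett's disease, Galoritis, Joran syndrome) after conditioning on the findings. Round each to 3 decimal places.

0.088, 0.334, 0.516, 0.062

Multiply each prior by the joint likelihood of the evidence pattern:
  Lumett: 0.34 × 0.10 × 0.56 = 0.01904
  Korett's disease: 0.18 × 0.73 × 0.55 = 0.07227
  Galoritis: 0.27 × 0.48 × 0.86 = 0.11146
  Joran syndrome: 0.21 × 0.16 × 0.40 = 0.01344
Normalizing constant Z = 0.01904 + 0.07227 + 0.11146 + 0.01344 = 0.21621.
P(Lumett | evidence) = 0.01904 / 0.21621 ≈ 0.088
P(Korett's disease | evidence) = 0.07227 / 0.21621 ≈ 0.334
P(Galoritis | evidence) = 0.11146 / 0.21621 ≈ 0.516
P(Joran syndrome | evidence) = 0.01344 / 0.21621 ≈ 0.062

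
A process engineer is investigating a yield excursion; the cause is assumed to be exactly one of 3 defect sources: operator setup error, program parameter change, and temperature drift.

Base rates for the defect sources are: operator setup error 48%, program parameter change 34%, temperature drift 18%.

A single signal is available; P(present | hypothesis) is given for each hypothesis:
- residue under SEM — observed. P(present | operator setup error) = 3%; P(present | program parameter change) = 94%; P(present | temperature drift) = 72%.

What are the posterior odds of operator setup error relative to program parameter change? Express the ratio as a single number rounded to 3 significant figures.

0.0451

Unnormalized posterior weight (prior times the signal likelihood) for each of the two hypotheses:
  operator setup error: 0.48 × 0.03 = 0.0144
  program parameter change: 0.34 × 0.94 = 0.3196
Posterior odds = 0.0144 / 0.3196 ≈ 0.0451.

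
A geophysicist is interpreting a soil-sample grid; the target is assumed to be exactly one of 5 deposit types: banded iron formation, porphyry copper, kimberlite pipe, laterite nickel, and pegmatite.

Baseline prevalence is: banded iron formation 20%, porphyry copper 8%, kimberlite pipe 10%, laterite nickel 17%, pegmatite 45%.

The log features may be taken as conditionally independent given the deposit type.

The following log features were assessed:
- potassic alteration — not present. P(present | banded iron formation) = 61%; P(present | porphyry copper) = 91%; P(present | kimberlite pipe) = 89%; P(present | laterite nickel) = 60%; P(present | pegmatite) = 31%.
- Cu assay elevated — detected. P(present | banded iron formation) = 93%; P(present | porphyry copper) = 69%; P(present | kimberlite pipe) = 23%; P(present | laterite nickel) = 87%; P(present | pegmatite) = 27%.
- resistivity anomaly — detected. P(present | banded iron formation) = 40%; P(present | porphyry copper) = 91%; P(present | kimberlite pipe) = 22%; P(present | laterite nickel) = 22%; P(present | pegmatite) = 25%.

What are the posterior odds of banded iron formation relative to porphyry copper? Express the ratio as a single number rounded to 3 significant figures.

6.42

Unnormalized posterior weight (prior times the log feature likelihoods) for each of the two hypotheses (using 1 − P(present | H) for each absent log feature):
  banded iron formation: 0.20 × (1 − 0.61) × 0.93 × 0.40 = 0.029016
  porphyry copper: 0.08 × (1 − 0.91) × 0.69 × 0.91 = 0.0045209
Odds(banded iron formation : porphyry copper) = 0.029016 / 0.0045209 ≈ 6.42.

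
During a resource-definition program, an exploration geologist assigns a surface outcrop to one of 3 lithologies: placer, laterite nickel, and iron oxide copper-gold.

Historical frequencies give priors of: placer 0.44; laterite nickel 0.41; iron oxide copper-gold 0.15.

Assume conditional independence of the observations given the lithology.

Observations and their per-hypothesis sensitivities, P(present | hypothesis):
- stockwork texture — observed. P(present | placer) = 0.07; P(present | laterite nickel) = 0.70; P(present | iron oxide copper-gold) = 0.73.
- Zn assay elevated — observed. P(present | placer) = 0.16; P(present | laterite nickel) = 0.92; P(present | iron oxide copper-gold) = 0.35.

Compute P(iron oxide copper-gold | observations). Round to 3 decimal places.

0.125

By Bayes' rule with conditional independence, the unnormalized weight for each hypothesis is prior × ∏ likelihoods:
  placer: 0.44 × 0.07 × 0.16 = 0.004928
  laterite nickel: 0.41 × 0.70 × 0.92 = 0.26404
  iron oxide copper-gold: 0.15 × 0.73 × 0.35 = 0.038325
The unnormalized weights sum to 0.30729.
P(iron oxide copper-gold | evidence) = 0.038325 / 0.30729 ≈ 0.125.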